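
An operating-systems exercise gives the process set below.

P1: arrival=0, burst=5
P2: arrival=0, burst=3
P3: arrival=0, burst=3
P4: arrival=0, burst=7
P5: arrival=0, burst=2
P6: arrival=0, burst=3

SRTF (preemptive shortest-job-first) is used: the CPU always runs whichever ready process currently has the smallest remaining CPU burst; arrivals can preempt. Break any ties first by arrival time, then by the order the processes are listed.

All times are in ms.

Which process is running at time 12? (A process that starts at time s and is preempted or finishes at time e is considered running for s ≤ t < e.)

Timeline: | P5 0-2 | P2 2-5 | P3 5-8 | P6 8-11 | P1 11-16 | P4 16-23 |
Completion: P1=16  P2=5  P3=8  P4=23  P5=2  P6=11
Turnaround (C−A): P1=16  P2=5  P3=8  P4=23  P5=2  P6=11

P1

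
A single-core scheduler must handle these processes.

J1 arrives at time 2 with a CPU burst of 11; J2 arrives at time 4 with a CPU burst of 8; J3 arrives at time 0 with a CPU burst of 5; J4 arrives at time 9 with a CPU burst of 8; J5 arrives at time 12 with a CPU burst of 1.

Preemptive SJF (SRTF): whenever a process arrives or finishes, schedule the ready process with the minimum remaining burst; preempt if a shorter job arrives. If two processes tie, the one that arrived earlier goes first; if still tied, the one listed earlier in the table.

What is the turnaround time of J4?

Timeline: | J3 0-5 | J2 5-13 | J5 13-14 | J4 14-22 | J1 22-33 |
Completion: J1=33  J2=13  J3=5  J4=22  J5=14
Turnaround(J4) = completion − arrival = 22 − 9 = 13

13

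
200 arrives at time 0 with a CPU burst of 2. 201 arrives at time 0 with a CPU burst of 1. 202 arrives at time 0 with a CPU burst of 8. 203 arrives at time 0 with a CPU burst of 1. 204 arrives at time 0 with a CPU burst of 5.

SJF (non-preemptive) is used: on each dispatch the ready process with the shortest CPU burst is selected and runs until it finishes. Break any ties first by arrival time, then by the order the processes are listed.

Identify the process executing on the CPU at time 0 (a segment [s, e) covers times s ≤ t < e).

201

Timeline: | 201 0-1 | 203 1-2 | 200 2-4 | 204 4-9 | 202 9-17 |
Completion: 200=4  201=1  202=17  203=2  204=9
Turnaround (C−A): 200=4  201=1  202=17  203=2  204=9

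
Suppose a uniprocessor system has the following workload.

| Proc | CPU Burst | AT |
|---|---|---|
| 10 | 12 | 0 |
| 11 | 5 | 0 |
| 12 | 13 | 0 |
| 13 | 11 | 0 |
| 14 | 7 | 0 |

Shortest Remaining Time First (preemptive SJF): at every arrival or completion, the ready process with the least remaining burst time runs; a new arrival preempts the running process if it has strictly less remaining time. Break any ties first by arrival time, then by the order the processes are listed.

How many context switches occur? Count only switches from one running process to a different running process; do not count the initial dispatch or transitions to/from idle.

Timeline: | 11 0-5 | 14 5-12 | 13 12-23 | 10 23-35 | 12 35-48 |
Completion: 10=35  11=5  12=48  13=23  14=12
Turnaround (C−A): 10=35  11=5  12=48  13=23  14=12

4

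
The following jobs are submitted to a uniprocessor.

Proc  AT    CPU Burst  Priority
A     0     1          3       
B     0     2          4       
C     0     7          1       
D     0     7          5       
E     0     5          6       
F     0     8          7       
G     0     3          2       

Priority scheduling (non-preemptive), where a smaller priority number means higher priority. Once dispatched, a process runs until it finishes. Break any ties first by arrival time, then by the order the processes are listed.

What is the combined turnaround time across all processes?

Gantt: | C 0-7 | G 7-10 | A 10-11 | B 11-13 | D 13-20 | E 20-25 | F 25-33 |
Completion: A=11  B=13  C=7  D=20  E=25  F=33  G=10
Turnaround (C−A): A=11  B=13  C=7  D=20  E=25  F=33  G=10
Turnaround = completion − arrival: A=11, B=13, C=7, D=20, E=25, F=33, G=10
Total turnaround = 11 + 13 + 7 + 20 + 25 + 33 + 10 = 119

119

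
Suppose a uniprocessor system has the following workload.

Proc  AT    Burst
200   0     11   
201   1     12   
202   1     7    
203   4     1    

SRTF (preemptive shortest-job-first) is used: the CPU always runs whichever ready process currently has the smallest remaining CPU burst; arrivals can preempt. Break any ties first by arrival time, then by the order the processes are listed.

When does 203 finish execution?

Schedule: | 200 0-1 | 202 1-4 | 203 4-5 | 202 5-9 | 200 9-19 | 201 19-31 |
Completion: 200=19  201=31  202=9  203=5
Turnaround (C−A): 200=19  201=30  202=8  203=1

5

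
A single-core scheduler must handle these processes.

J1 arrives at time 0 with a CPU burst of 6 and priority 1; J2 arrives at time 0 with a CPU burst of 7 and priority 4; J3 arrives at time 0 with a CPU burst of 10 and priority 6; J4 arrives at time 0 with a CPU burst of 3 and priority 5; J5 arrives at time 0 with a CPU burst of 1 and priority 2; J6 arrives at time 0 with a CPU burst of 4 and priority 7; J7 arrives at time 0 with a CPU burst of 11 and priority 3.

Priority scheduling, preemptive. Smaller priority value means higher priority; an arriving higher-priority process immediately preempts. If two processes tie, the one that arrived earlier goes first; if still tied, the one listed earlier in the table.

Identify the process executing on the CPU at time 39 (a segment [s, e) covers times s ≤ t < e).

Gantt: | J1 0-6 | J5 6-7 | J7 7-18 | J2 18-25 | J4 25-28 | J3 28-38 | J6 38-42 |
Completion: J1=6  J2=25  J3=38  J4=28  J5=7  J6=42  J7=18

J6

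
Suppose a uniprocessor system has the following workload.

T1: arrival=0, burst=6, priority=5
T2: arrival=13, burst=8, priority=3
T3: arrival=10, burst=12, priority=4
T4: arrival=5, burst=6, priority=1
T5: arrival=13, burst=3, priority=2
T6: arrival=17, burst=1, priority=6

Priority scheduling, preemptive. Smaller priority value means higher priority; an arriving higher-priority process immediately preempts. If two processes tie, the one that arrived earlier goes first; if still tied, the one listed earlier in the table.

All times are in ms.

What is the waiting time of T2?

3

Timeline: | T1 0-5 | T4 5-11 | T3 11-13 | T5 13-16 | T2 16-24 | T3 24-34 | T1 34-35 | T6 35-36 |
Completion: T1=35  T2=24  T3=34  T4=11  T5=16  T6=36
Turnaround (C−A): T1=35  T2=11  T3=24  T4=6  T5=3  T6=19
Waiting(T2) = turnaround − burst = 11 − 8 = 3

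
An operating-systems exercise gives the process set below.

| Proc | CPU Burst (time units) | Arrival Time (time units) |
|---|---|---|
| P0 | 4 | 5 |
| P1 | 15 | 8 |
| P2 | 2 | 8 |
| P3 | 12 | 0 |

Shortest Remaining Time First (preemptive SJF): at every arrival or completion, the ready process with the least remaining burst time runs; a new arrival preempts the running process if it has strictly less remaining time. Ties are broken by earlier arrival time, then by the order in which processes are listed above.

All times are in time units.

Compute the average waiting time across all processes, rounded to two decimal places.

Timeline: | P3 0-5 | P0 5-9 | P2 9-11 | P3 11-18 | P1 18-33 |
Completion: P0=9  P1=33  P2=11  P3=18
Turnaround (C−A): P0=4  P1=25  P2=3  P3=18
Waiting times: P0=0, P1=10, P2=1, P3=6
Average waiting = (0+10+1+6) / 4 = 17/4 = 4.25

4.25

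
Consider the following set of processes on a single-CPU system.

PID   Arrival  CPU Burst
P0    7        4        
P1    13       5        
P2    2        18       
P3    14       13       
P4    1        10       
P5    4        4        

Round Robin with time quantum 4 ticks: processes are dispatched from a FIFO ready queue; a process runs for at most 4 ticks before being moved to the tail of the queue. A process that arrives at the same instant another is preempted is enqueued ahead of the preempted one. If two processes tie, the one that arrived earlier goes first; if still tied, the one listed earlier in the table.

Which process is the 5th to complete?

Gantt: | idle 0-1 | P4 1-5 | P2 5-9 | P5 9-13 | P4 13-17 | P0 17-21 | P2 21-25 | P1 25-29 | P3 29-33 | P4 33-35 | P2 35-39 | P1 39-40 | P3 40-44 | P2 44-48 | P3 48-52 | P2 52-54 | P3 54-55 |
Completion: P0=21  P1=40  P2=54  P3=55  P4=35  P5=13
Finish order: P5 → P0 → P4 → P1 → P2 → P3

P2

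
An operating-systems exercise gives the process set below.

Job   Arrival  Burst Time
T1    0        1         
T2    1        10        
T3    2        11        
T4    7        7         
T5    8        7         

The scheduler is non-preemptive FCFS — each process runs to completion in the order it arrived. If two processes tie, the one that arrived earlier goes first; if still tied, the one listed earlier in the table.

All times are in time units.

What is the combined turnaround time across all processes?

81

Schedule: | T1 0-1 | T2 1-11 | T3 11-22 | T4 22-29 | T5 29-36 |
Completion: T1=1  T2=11  T3=22  T4=29  T5=36
Turnaround (C−A): T1=1  T2=10  T3=20  T4=22  T5=28
Turnaround = completion − arrival: T1=1, T2=10, T3=20, T4=22, T5=28
Total turnaround = 1 + 10 + 20 + 22 + 28 = 81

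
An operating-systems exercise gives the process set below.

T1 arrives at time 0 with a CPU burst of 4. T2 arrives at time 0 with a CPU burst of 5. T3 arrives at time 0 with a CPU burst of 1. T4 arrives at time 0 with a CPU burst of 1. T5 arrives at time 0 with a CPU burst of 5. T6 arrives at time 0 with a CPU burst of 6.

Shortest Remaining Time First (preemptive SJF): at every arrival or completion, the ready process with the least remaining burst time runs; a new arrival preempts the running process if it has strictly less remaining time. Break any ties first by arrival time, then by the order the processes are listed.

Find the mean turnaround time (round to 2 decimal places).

Gantt: | T3 0-1 | T4 1-2 | T1 2-6 | T2 6-11 | T5 11-16 | T6 16-22 |
Completion: T1=6  T2=11  T3=1  T4=2  T5=16  T6=22
Turnaround (C−A): T1=6  T2=11  T3=1  T4=2  T5=16  T6=22
Turnaround times: T1=6, T2=11, T3=1, T4=2, T5=16, T6=22
Average turnaround = (6+11+1+2+16+22) / 6 = 58/6 = 9.67

9.67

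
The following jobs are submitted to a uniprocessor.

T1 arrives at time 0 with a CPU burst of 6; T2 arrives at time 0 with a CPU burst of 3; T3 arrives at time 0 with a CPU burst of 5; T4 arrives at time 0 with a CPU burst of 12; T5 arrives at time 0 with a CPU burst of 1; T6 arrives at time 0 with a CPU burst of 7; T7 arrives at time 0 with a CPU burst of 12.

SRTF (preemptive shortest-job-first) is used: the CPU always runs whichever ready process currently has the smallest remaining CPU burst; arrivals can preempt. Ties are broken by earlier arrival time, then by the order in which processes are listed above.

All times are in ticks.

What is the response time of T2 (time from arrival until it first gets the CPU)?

1

Timeline: | T5 0-1 | T2 1-4 | T3 4-9 | T1 9-15 | T6 15-22 | T4 22-34 | T7 34-46 |
Completion: T1=15  T2=4  T3=9  T4=34  T5=1  T6=22  T7=46
Turnaround (C−A): T1=15  T2=4  T3=9  T4=34  T5=1  T6=22  T7=46
Response(T2) = first start − arrival = 1 − 0 = 1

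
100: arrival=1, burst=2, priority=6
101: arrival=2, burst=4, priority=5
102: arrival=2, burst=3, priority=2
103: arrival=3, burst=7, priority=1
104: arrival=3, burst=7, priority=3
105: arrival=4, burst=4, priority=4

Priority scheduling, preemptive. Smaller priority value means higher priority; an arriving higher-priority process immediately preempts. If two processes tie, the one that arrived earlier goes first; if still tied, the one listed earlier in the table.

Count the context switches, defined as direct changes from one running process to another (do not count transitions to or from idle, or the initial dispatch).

7

Gantt: | idle 0-1 | 100 1-2 | 102 2-3 | 103 3-10 | 102 10-12 | 104 12-19 | 105 19-23 | 101 23-27 | 100 27-28 |
Completion: 100=28  101=27  102=12  103=10  104=19  105=23
Turnaround (C−A): 100=27  101=25  102=10  103=7  104=16  105=19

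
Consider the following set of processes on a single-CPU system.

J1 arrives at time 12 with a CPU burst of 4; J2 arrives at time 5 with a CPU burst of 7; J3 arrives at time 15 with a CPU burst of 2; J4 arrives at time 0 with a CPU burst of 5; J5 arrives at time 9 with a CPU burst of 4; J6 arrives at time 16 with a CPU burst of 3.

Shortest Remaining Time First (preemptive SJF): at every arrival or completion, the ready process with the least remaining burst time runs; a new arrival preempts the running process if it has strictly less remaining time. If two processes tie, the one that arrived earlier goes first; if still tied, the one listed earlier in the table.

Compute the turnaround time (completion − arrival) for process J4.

5

Schedule: | J4 0-5 | J2 5-12 | J5 12-16 | J3 16-18 | J6 18-21 | J1 21-25 |
Completion: J1=25  J2=12  J3=18  J4=5  J5=16  J6=21
Turnaround(J4) = completion − arrival = 5 − 0 = 5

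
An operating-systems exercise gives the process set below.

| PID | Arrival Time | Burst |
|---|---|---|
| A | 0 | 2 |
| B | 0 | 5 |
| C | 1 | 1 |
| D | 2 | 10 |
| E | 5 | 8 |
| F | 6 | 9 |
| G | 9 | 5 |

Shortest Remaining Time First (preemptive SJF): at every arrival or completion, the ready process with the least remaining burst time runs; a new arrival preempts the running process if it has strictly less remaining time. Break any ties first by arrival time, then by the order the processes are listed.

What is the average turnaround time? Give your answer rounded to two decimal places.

13.57

Schedule: | A 0-2 | C 2-3 | B 3-8 | E 8-9 | G 9-14 | E 14-21 | F 21-30 | D 30-40 |
Completion: A=2  B=8  C=3  D=40  E=21  F=30  G=14
Turnaround times: A=2, B=8, C=2, D=38, E=16, F=24, G=5
Average turnaround = (2+8+2+38+16+24+5) / 7 = 95/7 = 13.57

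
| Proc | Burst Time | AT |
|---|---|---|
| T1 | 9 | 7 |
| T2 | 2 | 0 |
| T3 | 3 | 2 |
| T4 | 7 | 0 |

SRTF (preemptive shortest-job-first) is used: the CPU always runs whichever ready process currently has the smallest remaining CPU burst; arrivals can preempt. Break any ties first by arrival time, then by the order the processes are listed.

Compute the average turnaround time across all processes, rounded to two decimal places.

7.75

Schedule: | T2 0-2 | T3 2-5 | T4 5-12 | T1 12-21 |
Completion: T1=21  T2=2  T3=5  T4=12
Turnaround times: T1=14, T2=2, T3=3, T4=12
Average turnaround = (14+2+3+12) / 4 = 31/4 = 7.75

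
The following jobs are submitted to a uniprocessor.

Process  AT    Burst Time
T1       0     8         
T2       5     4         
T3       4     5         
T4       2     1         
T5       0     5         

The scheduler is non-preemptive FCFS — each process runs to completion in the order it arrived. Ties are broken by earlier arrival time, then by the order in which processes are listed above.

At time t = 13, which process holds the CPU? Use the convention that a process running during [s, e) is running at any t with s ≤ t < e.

T4

Timeline: | T1 0-8 | T5 8-13 | T4 13-14 | T3 14-19 | T2 19-23 |
Completion: T1=8  T2=23  T3=19  T4=14  T5=13
Turnaround (C−A): T1=8  T2=18  T3=15  T4=12  T5=13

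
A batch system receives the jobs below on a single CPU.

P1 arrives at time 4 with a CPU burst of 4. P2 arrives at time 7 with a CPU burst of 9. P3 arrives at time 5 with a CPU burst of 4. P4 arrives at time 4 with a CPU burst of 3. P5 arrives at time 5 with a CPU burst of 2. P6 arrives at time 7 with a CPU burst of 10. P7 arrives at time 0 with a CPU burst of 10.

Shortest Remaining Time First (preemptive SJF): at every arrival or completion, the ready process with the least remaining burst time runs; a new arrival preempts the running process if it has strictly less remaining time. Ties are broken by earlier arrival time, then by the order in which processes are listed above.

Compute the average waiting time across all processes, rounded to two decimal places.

Gantt: | P7 0-4 | P4 4-7 | P5 7-9 | P1 9-13 | P3 13-17 | P7 17-23 | P2 23-32 | P6 32-42 |
Completion: P1=13  P2=32  P3=17  P4=7  P5=9  P6=42  P7=23
Turnaround (C−A): P1=9  P2=25  P3=12  P4=3  P5=4  P6=35  P7=23
Waiting times: P1=5, P2=16, P3=8, P4=0, P5=2, P6=25, P7=13
Average waiting = (5+16+8+0+2+25+13) / 7 = 69/7 = 9.86

9.86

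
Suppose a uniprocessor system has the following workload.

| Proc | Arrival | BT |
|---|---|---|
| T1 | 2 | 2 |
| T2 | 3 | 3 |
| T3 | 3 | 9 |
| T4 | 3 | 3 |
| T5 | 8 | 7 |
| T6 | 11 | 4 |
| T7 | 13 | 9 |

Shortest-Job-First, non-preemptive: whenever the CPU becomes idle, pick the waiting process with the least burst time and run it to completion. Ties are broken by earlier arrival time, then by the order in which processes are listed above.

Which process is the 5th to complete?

Timeline: | idle 0-2 | T1 2-4 | T2 4-7 | T4 7-10 | T5 10-17 | T6 17-21 | T3 21-30 | T7 30-39 |
Completion: T1=4  T2=7  T3=30  T4=10  T5=17  T6=21  T7=39
Turnaround (C−A): T1=2  T2=4  T3=27  T4=7  T5=9  T6=10  T7=26
Finish order: T1 → T2 → T4 → T5 → T6 → T3 → T7

T6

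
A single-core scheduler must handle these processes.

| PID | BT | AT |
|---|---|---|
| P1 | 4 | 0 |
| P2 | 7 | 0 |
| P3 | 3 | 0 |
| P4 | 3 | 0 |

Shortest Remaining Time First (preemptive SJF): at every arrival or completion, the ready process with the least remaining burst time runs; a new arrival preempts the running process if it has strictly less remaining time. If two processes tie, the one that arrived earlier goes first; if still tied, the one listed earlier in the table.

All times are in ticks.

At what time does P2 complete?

17

Gantt: | P3 0-3 | P4 3-6 | P1 6-10 | P2 10-17 |
Completion: P1=10  P2=17  P3=3  P4=6
Turnaround (C−A): P1=10  P2=17  P3=3  P4=6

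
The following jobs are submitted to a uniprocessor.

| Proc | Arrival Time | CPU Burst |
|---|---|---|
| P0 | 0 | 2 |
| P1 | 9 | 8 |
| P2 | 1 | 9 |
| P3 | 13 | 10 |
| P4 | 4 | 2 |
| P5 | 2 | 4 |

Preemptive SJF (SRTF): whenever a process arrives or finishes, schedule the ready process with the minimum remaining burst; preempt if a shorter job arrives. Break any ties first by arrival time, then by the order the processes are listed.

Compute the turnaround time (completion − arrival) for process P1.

Schedule: | P0 0-2 | P5 2-6 | P4 6-8 | P2 8-17 | P1 17-25 | P3 25-35 |
Completion: P0=2  P1=25  P2=17  P3=35  P4=8  P5=6
Turnaround (C−A): P0=2  P1=16  P2=16  P3=22  P4=4  P5=4
Turnaround(P1) = completion − arrival = 25 − 9 = 16

16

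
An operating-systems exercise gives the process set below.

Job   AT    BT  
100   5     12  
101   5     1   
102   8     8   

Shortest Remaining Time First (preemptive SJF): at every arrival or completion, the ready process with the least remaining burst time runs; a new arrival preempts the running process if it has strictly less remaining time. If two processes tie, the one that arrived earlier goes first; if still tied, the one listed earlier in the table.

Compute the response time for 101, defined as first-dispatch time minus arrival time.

Timeline: | idle 0-5 | 101 5-6 | 100 6-8 | 102 8-16 | 100 16-26 |
Completion: 100=26  101=6  102=16
Response(101) = first start − arrival = 5 − 5 = 0

0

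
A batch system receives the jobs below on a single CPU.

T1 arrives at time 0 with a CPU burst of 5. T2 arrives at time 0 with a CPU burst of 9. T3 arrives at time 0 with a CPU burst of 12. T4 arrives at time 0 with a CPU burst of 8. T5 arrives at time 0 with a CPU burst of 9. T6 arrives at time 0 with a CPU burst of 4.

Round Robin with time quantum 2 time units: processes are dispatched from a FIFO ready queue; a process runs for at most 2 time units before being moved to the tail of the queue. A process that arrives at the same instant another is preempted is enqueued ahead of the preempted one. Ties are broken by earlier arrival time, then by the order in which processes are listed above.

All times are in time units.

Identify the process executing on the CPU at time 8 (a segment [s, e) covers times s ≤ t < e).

T5

Schedule: | T1 0-2 | T2 2-4 | T3 4-6 | T4 6-8 | T5 8-10 | T6 10-12 | T1 12-14 | T2 14-16 | T3 16-18 | T4 18-20 | T5 20-22 | T6 22-24 | T1 24-25 | T2 25-27 | T3 27-29 | T4 29-31 | T5 31-33 | T2 33-35 | T3 35-37 | T4 37-39 | T5 39-41 | T2 41-42 | T3 42-44 | T5 44-45 | T3 45-47 |
Completion: T1=25  T2=42  T3=47  T4=39  T5=45  T6=24
Turnaround (C−A): T1=25  T2=42  T3=47  T4=39  T5=45  T6=24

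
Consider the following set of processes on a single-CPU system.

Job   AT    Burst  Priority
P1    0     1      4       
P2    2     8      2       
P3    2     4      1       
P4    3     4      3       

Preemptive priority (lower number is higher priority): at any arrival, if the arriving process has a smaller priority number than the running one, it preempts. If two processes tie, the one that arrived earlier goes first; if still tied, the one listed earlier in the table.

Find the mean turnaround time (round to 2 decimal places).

8.00

Gantt: | P1 0-1 | idle 1-2 | P3 2-6 | P2 6-14 | P4 14-18 |
Completion: P1=1  P2=14  P3=6  P4=18
Turnaround (C−A): P1=1  P2=12  P3=4  P4=15
Turnaround times: P1=1, P2=12, P3=4, P4=15
Average turnaround = (1+12+4+15) / 4 = 32/4 = 8.00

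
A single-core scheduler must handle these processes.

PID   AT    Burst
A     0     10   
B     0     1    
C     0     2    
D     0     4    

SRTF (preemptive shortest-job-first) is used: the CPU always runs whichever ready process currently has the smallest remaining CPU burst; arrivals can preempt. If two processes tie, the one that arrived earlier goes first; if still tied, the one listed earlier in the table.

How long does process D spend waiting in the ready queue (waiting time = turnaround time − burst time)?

3

Timeline: | B 0-1 | C 1-3 | D 3-7 | A 7-17 |
Completion: A=17  B=1  C=3  D=7
Waiting(D) = turnaround − burst = 7 − 4 = 3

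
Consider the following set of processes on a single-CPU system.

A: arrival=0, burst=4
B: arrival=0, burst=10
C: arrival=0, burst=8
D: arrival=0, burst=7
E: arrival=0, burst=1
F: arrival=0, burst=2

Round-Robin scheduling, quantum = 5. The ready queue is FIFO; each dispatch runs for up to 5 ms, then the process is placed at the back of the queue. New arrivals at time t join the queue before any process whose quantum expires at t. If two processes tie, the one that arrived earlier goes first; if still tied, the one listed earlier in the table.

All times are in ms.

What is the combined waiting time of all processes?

Gantt: | A 0-4 | B 4-9 | C 9-14 | D 14-19 | E 19-20 | F 20-22 | B 22-27 | C 27-30 | D 30-32 |
Completion: A=4  B=27  C=30  D=32  E=20  F=22
Turnaround (C−A): A=4  B=27  C=30  D=32  E=20  F=22
Waiting = turnaround − burst: A=0, B=17, C=22, D=25, E=19, F=20
Total waiting = 0 + 17 + 22 + 25 + 19 + 20 = 103

103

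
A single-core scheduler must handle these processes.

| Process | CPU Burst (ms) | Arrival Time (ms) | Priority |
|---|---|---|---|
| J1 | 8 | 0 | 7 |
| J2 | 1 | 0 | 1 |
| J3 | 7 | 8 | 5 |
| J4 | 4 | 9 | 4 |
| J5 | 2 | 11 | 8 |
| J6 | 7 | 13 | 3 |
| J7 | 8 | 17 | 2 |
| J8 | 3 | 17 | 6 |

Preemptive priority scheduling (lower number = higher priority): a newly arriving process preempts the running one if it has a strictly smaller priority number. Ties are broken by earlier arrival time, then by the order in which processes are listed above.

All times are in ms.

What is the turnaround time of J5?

29

Timeline: | J2 0-1 | J1 1-8 | J3 8-9 | J4 9-13 | J6 13-17 | J7 17-25 | J6 25-28 | J3 28-34 | J8 34-37 | J1 37-38 | J5 38-40 |
Completion: J1=38  J2=1  J3=34  J4=13  J5=40  J6=28  J7=25  J8=37
Turnaround (C−A): J1=38  J2=1  J3=26  J4=4  J5=29  J6=15  J7=8  J8=20
Turnaround(J5) = completion − arrival = 40 − 11 = 29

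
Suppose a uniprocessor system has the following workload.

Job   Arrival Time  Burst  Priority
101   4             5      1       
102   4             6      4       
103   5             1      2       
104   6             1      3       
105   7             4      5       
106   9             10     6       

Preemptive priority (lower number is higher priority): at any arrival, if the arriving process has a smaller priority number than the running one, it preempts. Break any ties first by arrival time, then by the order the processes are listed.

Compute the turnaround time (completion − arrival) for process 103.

Gantt: | idle 0-4 | 101 4-9 | 103 9-10 | 104 10-11 | 102 11-17 | 105 17-21 | 106 21-31 |
Completion: 101=9  102=17  103=10  104=11  105=21  106=31
Turnaround (C−A): 101=5  102=13  103=5  104=5  105=14  106=22
Turnaround(103) = completion − arrival = 10 − 5 = 5

5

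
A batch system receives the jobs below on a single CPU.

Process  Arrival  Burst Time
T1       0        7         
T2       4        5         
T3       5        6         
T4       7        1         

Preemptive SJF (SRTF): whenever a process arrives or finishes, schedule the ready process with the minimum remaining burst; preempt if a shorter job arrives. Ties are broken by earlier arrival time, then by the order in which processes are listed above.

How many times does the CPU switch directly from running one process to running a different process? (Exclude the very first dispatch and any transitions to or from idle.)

Timeline: | T1 0-7 | T4 7-8 | T2 8-13 | T3 13-19 |
Completion: T1=7  T2=13  T3=19  T4=8

3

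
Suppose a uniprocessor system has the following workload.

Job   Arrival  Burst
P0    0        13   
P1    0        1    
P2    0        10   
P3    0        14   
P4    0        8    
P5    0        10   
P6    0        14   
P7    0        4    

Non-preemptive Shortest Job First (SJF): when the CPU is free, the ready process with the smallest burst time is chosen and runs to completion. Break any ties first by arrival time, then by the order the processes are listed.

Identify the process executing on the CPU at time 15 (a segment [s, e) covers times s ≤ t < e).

P2

Gantt: | P1 0-1 | P7 1-5 | P4 5-13 | P2 13-23 | P5 23-33 | P0 33-46 | P3 46-60 | P6 60-74 |
Completion: P0=46  P1=1  P2=23  P3=60  P4=13  P5=33  P6=74  P7=5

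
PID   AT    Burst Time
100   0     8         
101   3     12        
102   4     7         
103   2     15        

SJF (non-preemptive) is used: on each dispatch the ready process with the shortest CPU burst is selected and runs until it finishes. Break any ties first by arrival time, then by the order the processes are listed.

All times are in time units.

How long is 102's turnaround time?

11

Gantt: | 100 0-8 | 102 8-15 | 101 15-27 | 103 27-42 |
Completion: 100=8  101=27  102=15  103=42
Turnaround(102) = completion − arrival = 15 − 4 = 11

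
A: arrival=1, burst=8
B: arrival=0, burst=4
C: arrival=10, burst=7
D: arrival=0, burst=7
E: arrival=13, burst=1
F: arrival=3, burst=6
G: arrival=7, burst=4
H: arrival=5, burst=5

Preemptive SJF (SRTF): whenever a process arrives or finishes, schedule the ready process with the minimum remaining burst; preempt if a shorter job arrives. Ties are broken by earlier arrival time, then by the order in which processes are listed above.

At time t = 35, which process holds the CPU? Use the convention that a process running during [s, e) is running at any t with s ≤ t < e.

Gantt: | B 0-4 | F 4-10 | G 10-14 | E 14-15 | H 15-20 | D 20-27 | C 27-34 | A 34-42 |
Completion: A=42  B=4  C=34  D=27  E=15  F=10  G=14  H=20
Turnaround (C−A): A=41  B=4  C=24  D=27  E=2  F=7  G=7  H=15

A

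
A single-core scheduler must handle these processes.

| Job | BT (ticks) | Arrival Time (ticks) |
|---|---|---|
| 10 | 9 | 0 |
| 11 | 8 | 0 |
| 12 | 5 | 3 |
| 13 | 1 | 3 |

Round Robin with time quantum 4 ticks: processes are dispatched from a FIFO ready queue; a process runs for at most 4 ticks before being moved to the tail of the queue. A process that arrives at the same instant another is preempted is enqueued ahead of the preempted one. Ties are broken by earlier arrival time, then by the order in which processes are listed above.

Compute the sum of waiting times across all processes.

50

Timeline: | 10 0-4 | 11 4-8 | 12 8-12 | 13 12-13 | 10 13-17 | 11 17-21 | 12 21-22 | 10 22-23 |
Completion: 10=23  11=21  12=22  13=13
Turnaround (C−A): 10=23  11=21  12=19  13=10
Waiting = turnaround − burst: 10=14, 11=13, 12=14, 13=9
Total waiting = 14 + 13 + 14 + 9 = 50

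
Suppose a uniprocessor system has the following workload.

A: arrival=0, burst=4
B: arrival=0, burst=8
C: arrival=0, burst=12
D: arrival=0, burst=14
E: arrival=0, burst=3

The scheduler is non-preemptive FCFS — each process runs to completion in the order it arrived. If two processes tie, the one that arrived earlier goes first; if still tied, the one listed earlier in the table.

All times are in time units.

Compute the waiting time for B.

4

Timeline: | A 0-4 | B 4-12 | C 12-24 | D 24-38 | E 38-41 |
Completion: A=4  B=12  C=24  D=38  E=41
Waiting(B) = turnaround − burst = 12 − 8 = 4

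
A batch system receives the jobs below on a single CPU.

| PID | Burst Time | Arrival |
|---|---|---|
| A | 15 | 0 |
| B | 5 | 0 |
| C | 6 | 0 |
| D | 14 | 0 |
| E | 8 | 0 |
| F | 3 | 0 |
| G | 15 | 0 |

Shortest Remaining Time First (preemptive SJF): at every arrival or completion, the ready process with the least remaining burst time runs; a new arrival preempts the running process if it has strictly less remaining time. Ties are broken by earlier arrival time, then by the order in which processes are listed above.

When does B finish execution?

Timeline: | F 0-3 | B 3-8 | C 8-14 | E 14-22 | D 22-36 | A 36-51 | G 51-66 |
Completion: A=51  B=8  C=14  D=36  E=22  F=3  G=66
Turnaround (C−A): A=51  B=8  C=14  D=36  E=22  F=3  G=66

8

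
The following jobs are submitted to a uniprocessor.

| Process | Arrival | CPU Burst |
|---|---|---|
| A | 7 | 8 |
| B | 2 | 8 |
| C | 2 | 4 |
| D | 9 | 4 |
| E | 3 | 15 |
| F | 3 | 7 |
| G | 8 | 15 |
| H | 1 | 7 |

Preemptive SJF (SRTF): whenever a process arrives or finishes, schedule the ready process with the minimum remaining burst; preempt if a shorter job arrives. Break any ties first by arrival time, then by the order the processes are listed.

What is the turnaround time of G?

Schedule: | idle 0-1 | H 1-2 | C 2-6 | H 6-12 | D 12-16 | F 16-23 | B 23-31 | A 31-39 | E 39-54 | G 54-69 |
Completion: A=39  B=31  C=6  D=16  E=54  F=23  G=69  H=12
Turnaround(G) = completion − arrival = 69 − 8 = 61

61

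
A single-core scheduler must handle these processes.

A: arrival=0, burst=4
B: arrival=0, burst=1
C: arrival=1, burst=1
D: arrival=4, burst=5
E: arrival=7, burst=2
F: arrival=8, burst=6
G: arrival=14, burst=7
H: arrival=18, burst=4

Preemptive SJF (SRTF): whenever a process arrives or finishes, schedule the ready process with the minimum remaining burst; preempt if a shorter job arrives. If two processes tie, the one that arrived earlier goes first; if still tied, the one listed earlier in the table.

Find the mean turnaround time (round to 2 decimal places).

Schedule: | B 0-1 | C 1-2 | A 2-6 | D 6-7 | E 7-9 | D 9-13 | F 13-19 | H 19-23 | G 23-30 |
Completion: A=6  B=1  C=2  D=13  E=9  F=19  G=30  H=23
Turnaround (C−A): A=6  B=1  C=1  D=9  E=2  F=11  G=16  H=5
Turnaround times: A=6, B=1, C=1, D=9, E=2, F=11, G=16, H=5
Average turnaround = (6+1+1+9+2+11+16+5) / 8 = 51/8 = 6.38

6.38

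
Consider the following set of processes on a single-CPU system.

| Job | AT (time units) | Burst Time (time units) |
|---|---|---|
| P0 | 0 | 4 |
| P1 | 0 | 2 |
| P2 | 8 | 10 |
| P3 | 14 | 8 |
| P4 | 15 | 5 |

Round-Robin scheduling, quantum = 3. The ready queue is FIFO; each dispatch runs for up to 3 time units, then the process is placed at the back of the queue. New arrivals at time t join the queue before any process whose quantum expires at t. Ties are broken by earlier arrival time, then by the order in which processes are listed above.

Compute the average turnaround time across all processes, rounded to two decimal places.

Schedule: | P0 0-3 | P1 3-5 | P0 5-6 | idle 6-8 | P2 8-14 | P3 14-17 | P2 17-20 | P4 20-23 | P3 23-26 | P2 26-27 | P4 27-29 | P3 29-31 |
Completion: P0=6  P1=5  P2=27  P3=31  P4=29
Turnaround (C−A): P0=6  P1=5  P2=19  P3=17  P4=14
Turnaround times: P0=6, P1=5, P2=19, P3=17, P4=14
Average turnaround = (6+5+19+17+14) / 5 = 61/5 = 12.20

12.20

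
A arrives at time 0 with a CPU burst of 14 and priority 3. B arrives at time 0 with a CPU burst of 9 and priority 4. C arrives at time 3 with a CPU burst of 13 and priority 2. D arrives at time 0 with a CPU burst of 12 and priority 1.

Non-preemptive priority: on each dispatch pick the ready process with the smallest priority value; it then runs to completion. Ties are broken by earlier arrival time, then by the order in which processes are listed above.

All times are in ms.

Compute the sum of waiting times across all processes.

73

Gantt: | D 0-12 | C 12-25 | A 25-39 | B 39-48 |
Completion: A=39  B=48  C=25  D=12
Waiting = turnaround − burst: A=25, B=39, C=9, D=0
Total waiting = 25 + 39 + 9 + 0 = 73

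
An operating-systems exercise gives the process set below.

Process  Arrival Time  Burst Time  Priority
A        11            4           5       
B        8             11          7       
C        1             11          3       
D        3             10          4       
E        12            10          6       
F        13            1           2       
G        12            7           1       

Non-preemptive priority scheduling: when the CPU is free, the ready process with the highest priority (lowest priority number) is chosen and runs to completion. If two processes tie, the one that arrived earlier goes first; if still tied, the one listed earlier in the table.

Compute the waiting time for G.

0

Schedule: | idle 0-1 | C 1-12 | G 12-19 | F 19-20 | D 20-30 | A 30-34 | E 34-44 | B 44-55 |
Completion: A=34  B=55  C=12  D=30  E=44  F=20  G=19
Turnaround (C−A): A=23  B=47  C=11  D=27  E=32  F=7  G=7
Waiting(G) = turnaround − burst = 7 − 7 = 0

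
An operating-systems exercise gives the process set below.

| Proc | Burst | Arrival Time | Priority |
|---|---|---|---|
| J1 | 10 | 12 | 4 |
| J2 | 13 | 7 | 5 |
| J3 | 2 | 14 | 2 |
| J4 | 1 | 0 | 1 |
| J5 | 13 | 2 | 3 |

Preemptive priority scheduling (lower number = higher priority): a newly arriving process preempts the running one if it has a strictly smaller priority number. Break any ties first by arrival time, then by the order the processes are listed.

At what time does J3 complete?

Schedule: | J4 0-1 | idle 1-2 | J5 2-14 | J3 14-16 | J5 16-17 | J1 17-27 | J2 27-40 |
Completion: J1=27  J2=40  J3=16  J4=1  J5=17
Turnaround (C−A): J1=15  J2=33  J3=2  J4=1  J5=15

16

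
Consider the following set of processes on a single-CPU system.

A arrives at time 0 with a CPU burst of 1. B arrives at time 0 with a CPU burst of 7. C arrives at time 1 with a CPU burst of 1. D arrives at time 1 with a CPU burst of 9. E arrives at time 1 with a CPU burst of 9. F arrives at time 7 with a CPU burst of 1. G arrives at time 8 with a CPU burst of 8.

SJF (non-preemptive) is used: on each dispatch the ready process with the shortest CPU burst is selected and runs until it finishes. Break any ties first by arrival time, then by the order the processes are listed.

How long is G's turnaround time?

10

Gantt: | A 0-1 | C 1-2 | B 2-9 | F 9-10 | G 10-18 | D 18-27 | E 27-36 |
Completion: A=1  B=9  C=2  D=27  E=36  F=10  G=18
Turnaround (C−A): A=1  B=9  C=1  D=26  E=35  F=3  G=10
Turnaround(G) = completion − arrival = 18 − 8 = 10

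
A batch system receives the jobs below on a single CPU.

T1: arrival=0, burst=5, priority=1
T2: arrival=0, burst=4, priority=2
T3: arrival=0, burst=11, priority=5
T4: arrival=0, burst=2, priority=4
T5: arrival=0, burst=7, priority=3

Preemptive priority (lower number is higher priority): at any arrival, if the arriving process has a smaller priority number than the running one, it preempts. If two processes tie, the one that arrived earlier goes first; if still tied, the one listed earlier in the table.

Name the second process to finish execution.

T2

Timeline: | T1 0-5 | T2 5-9 | T5 9-16 | T4 16-18 | T3 18-29 |
Completion: T1=5  T2=9  T3=29  T4=18  T5=16
Finish order: T1 → T2 → T5 → T4 → T3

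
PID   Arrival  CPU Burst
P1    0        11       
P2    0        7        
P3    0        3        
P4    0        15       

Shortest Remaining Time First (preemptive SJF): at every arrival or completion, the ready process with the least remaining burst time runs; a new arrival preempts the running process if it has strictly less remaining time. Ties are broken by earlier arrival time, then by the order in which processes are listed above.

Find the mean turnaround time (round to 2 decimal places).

Schedule: | P3 0-3 | P2 3-10 | P1 10-21 | P4 21-36 |
Completion: P1=21  P2=10  P3=3  P4=36
Turnaround (C−A): P1=21  P2=10  P3=3  P4=36
Turnaround times: P1=21, P2=10, P3=3, P4=36
Average turnaround = (21+10+3+36) / 4 = 70/4 = 17.50

17.50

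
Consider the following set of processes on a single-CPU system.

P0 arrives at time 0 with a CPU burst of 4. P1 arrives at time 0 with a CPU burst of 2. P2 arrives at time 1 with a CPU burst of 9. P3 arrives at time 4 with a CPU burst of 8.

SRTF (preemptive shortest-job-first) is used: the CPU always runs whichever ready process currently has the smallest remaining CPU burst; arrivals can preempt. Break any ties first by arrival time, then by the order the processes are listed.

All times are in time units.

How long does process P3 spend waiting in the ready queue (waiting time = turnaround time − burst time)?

2

Schedule: | P1 0-2 | P0 2-6 | P3 6-14 | P2 14-23 |
Completion: P0=6  P1=2  P2=23  P3=14
Turnaround (C−A): P0=6  P1=2  P2=22  P3=10
Waiting(P3) = turnaround − burst = 10 − 8 = 2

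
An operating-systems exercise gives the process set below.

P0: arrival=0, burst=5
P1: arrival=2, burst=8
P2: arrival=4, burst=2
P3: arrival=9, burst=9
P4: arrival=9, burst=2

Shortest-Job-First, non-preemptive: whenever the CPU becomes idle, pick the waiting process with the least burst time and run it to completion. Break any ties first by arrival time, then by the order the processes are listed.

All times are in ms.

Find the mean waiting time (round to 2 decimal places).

4.00

Timeline: | P0 0-5 | P2 5-7 | P1 7-15 | P4 15-17 | P3 17-26 |
Completion: P0=5  P1=15  P2=7  P3=26  P4=17
Turnaround (C−A): P0=5  P1=13  P2=3  P3=17  P4=8
Waiting times: P0=0, P1=5, P2=1, P3=8, P4=6
Average waiting = (0+5+1+8+6) / 5 = 20/5 = 4.00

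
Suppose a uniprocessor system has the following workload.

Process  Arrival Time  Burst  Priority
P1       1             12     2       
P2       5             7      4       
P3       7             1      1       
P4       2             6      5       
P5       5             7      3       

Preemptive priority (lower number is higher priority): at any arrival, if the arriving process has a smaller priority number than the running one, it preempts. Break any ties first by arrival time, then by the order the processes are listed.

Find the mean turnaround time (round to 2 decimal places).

17.00

Schedule: | idle 0-1 | P1 1-7 | P3 7-8 | P1 8-14 | P5 14-21 | P2 21-28 | P4 28-34 |
Completion: P1=14  P2=28  P3=8  P4=34  P5=21
Turnaround (C−A): P1=13  P2=23  P3=1  P4=32  P5=16
Turnaround times: P1=13, P2=23, P3=1, P4=32, P5=16
Average turnaround = (13+23+1+32+16) / 5 = 85/5 = 17.00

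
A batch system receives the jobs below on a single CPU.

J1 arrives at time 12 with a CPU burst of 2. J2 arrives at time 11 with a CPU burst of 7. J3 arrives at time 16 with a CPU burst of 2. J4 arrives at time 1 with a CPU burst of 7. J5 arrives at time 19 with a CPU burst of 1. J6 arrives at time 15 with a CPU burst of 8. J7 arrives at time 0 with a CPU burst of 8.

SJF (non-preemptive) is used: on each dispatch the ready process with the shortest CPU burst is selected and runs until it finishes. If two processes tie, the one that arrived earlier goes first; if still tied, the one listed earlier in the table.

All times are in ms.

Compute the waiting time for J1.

Timeline: | J7 0-8 | J4 8-15 | J1 15-17 | J3 17-19 | J5 19-20 | J2 20-27 | J6 27-35 |
Completion: J1=17  J2=27  J3=19  J4=15  J5=20  J6=35  J7=8
Waiting(J1) = turnaround − burst = 5 − 2 = 3

3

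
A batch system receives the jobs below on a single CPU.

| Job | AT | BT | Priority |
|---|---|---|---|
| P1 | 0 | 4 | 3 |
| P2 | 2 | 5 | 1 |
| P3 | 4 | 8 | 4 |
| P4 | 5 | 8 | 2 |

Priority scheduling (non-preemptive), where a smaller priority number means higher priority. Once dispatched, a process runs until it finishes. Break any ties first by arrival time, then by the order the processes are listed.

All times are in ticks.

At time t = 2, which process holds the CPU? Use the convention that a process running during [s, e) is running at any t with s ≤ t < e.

P1

Gantt: | P1 0-4 | P2 4-9 | P4 9-17 | P3 17-25 |
Completion: P1=4  P2=9  P3=25  P4=17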